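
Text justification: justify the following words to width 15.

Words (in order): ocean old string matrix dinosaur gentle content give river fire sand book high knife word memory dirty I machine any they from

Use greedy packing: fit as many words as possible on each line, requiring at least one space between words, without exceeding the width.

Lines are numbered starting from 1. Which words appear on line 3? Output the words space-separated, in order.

Answer: dinosaur gentle

Derivation:
Line 1: ['ocean', 'old'] (min_width=9, slack=6)
Line 2: ['string', 'matrix'] (min_width=13, slack=2)
Line 3: ['dinosaur', 'gentle'] (min_width=15, slack=0)
Line 4: ['content', 'give'] (min_width=12, slack=3)
Line 5: ['river', 'fire', 'sand'] (min_width=15, slack=0)
Line 6: ['book', 'high', 'knife'] (min_width=15, slack=0)
Line 7: ['word', 'memory'] (min_width=11, slack=4)
Line 8: ['dirty', 'I', 'machine'] (min_width=15, slack=0)
Line 9: ['any', 'they', 'from'] (min_width=13, slack=2)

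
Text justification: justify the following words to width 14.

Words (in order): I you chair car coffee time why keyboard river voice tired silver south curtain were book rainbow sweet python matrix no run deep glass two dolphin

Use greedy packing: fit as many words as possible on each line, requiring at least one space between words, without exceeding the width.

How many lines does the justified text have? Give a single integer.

Answer: 12

Derivation:
Line 1: ['I', 'you', 'chair'] (min_width=11, slack=3)
Line 2: ['car', 'coffee'] (min_width=10, slack=4)
Line 3: ['time', 'why'] (min_width=8, slack=6)
Line 4: ['keyboard', 'river'] (min_width=14, slack=0)
Line 5: ['voice', 'tired'] (min_width=11, slack=3)
Line 6: ['silver', 'south'] (min_width=12, slack=2)
Line 7: ['curtain', 'were'] (min_width=12, slack=2)
Line 8: ['book', 'rainbow'] (min_width=12, slack=2)
Line 9: ['sweet', 'python'] (min_width=12, slack=2)
Line 10: ['matrix', 'no', 'run'] (min_width=13, slack=1)
Line 11: ['deep', 'glass', 'two'] (min_width=14, slack=0)
Line 12: ['dolphin'] (min_width=7, slack=7)
Total lines: 12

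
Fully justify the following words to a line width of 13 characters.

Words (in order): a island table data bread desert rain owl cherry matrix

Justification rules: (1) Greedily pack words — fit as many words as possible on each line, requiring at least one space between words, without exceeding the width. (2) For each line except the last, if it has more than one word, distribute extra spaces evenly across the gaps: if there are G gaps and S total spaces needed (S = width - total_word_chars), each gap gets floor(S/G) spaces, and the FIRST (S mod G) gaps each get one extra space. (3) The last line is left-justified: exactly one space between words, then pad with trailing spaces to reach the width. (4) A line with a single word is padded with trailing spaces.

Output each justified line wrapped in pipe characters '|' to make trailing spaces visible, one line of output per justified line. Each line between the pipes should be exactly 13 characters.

Answer: |a      island|
|table    data|
|bread  desert|
|rain      owl|
|cherry matrix|

Derivation:
Line 1: ['a', 'island'] (min_width=8, slack=5)
Line 2: ['table', 'data'] (min_width=10, slack=3)
Line 3: ['bread', 'desert'] (min_width=12, slack=1)
Line 4: ['rain', 'owl'] (min_width=8, slack=5)
Line 5: ['cherry', 'matrix'] (min_width=13, slack=0)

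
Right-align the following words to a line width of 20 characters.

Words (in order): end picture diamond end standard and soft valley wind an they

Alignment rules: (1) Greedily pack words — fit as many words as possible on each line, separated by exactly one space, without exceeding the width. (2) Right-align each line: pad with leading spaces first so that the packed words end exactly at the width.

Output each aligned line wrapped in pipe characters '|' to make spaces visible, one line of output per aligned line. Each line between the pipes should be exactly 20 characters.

Answer: | end picture diamond|
|    end standard and|
| soft valley wind an|
|                they|

Derivation:
Line 1: ['end', 'picture', 'diamond'] (min_width=19, slack=1)
Line 2: ['end', 'standard', 'and'] (min_width=16, slack=4)
Line 3: ['soft', 'valley', 'wind', 'an'] (min_width=19, slack=1)
Line 4: ['they'] (min_width=4, slack=16)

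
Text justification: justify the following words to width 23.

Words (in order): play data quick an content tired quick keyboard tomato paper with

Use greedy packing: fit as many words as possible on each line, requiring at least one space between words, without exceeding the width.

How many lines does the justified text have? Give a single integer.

Line 1: ['play', 'data', 'quick', 'an'] (min_width=18, slack=5)
Line 2: ['content', 'tired', 'quick'] (min_width=19, slack=4)
Line 3: ['keyboard', 'tomato', 'paper'] (min_width=21, slack=2)
Line 4: ['with'] (min_width=4, slack=19)
Total lines: 4

Answer: 4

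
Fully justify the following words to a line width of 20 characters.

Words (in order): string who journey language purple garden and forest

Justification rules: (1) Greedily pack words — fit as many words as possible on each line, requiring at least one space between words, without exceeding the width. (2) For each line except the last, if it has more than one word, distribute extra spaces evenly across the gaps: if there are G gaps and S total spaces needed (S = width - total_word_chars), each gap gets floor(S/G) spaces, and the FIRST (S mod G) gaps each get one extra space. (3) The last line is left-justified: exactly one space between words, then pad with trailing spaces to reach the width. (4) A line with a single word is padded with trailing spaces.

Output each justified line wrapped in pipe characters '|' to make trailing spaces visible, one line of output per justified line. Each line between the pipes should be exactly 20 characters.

Answer: |string  who  journey|
|language      purple|
|garden and forest   |

Derivation:
Line 1: ['string', 'who', 'journey'] (min_width=18, slack=2)
Line 2: ['language', 'purple'] (min_width=15, slack=5)
Line 3: ['garden', 'and', 'forest'] (min_width=17, slack=3)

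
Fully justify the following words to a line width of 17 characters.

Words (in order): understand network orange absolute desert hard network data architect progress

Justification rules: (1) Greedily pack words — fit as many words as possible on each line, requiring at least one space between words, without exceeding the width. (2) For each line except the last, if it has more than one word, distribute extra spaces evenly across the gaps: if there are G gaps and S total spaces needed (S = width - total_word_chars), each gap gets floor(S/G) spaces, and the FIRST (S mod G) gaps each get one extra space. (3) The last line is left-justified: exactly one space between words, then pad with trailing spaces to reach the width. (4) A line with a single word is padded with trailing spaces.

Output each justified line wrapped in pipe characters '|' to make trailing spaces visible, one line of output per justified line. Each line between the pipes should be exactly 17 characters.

Answer: |understand       |
|network    orange|
|absolute   desert|
|hard network data|
|architect        |
|progress         |

Derivation:
Line 1: ['understand'] (min_width=10, slack=7)
Line 2: ['network', 'orange'] (min_width=14, slack=3)
Line 3: ['absolute', 'desert'] (min_width=15, slack=2)
Line 4: ['hard', 'network', 'data'] (min_width=17, slack=0)
Line 5: ['architect'] (min_width=9, slack=8)
Line 6: ['progress'] (min_width=8, slack=9)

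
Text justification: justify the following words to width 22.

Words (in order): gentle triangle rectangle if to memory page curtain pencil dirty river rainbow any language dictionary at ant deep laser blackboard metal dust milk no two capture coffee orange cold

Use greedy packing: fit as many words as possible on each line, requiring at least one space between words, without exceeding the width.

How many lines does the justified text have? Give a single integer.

Answer: 10

Derivation:
Line 1: ['gentle', 'triangle'] (min_width=15, slack=7)
Line 2: ['rectangle', 'if', 'to', 'memory'] (min_width=22, slack=0)
Line 3: ['page', 'curtain', 'pencil'] (min_width=19, slack=3)
Line 4: ['dirty', 'river', 'rainbow'] (min_width=19, slack=3)
Line 5: ['any', 'language'] (min_width=12, slack=10)
Line 6: ['dictionary', 'at', 'ant', 'deep'] (min_width=22, slack=0)
Line 7: ['laser', 'blackboard', 'metal'] (min_width=22, slack=0)
Line 8: ['dust', 'milk', 'no', 'two'] (min_width=16, slack=6)
Line 9: ['capture', 'coffee', 'orange'] (min_width=21, slack=1)
Line 10: ['cold'] (min_width=4, slack=18)
Total lines: 10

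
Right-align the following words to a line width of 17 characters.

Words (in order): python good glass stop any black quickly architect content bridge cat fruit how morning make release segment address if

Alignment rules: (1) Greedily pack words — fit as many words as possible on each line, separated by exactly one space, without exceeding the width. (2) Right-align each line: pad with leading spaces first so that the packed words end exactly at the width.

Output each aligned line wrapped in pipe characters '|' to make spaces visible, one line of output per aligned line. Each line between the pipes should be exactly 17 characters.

Answer: |python good glass|
|   stop any black|
|quickly architect|
|   content bridge|
|    cat fruit how|
|     morning make|
|  release segment|
|       address if|

Derivation:
Line 1: ['python', 'good', 'glass'] (min_width=17, slack=0)
Line 2: ['stop', 'any', 'black'] (min_width=14, slack=3)
Line 3: ['quickly', 'architect'] (min_width=17, slack=0)
Line 4: ['content', 'bridge'] (min_width=14, slack=3)
Line 5: ['cat', 'fruit', 'how'] (min_width=13, slack=4)
Line 6: ['morning', 'make'] (min_width=12, slack=5)
Line 7: ['release', 'segment'] (min_width=15, slack=2)
Line 8: ['address', 'if'] (min_width=10, slack=7)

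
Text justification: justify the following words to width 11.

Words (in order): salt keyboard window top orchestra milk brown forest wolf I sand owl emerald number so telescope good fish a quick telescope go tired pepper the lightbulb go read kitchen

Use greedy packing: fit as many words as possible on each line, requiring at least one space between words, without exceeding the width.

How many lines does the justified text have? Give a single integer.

Answer: 18

Derivation:
Line 1: ['salt'] (min_width=4, slack=7)
Line 2: ['keyboard'] (min_width=8, slack=3)
Line 3: ['window', 'top'] (min_width=10, slack=1)
Line 4: ['orchestra'] (min_width=9, slack=2)
Line 5: ['milk', 'brown'] (min_width=10, slack=1)
Line 6: ['forest', 'wolf'] (min_width=11, slack=0)
Line 7: ['I', 'sand', 'owl'] (min_width=10, slack=1)
Line 8: ['emerald'] (min_width=7, slack=4)
Line 9: ['number', 'so'] (min_width=9, slack=2)
Line 10: ['telescope'] (min_width=9, slack=2)
Line 11: ['good', 'fish', 'a'] (min_width=11, slack=0)
Line 12: ['quick'] (min_width=5, slack=6)
Line 13: ['telescope'] (min_width=9, slack=2)
Line 14: ['go', 'tired'] (min_width=8, slack=3)
Line 15: ['pepper', 'the'] (min_width=10, slack=1)
Line 16: ['lightbulb'] (min_width=9, slack=2)
Line 17: ['go', 'read'] (min_width=7, slack=4)
Line 18: ['kitchen'] (min_width=7, slack=4)
Total lines: 18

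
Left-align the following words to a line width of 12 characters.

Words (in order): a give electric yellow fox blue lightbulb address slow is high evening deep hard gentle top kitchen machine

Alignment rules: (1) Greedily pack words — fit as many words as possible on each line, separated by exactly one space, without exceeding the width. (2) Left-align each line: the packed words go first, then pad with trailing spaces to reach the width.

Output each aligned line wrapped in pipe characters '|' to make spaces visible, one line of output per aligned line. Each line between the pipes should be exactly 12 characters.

Answer: |a give      |
|electric    |
|yellow fox  |
|blue        |
|lightbulb   |
|address slow|
|is high     |
|evening deep|
|hard gentle |
|top kitchen |
|machine     |

Derivation:
Line 1: ['a', 'give'] (min_width=6, slack=6)
Line 2: ['electric'] (min_width=8, slack=4)
Line 3: ['yellow', 'fox'] (min_width=10, slack=2)
Line 4: ['blue'] (min_width=4, slack=8)
Line 5: ['lightbulb'] (min_width=9, slack=3)
Line 6: ['address', 'slow'] (min_width=12, slack=0)
Line 7: ['is', 'high'] (min_width=7, slack=5)
Line 8: ['evening', 'deep'] (min_width=12, slack=0)
Line 9: ['hard', 'gentle'] (min_width=11, slack=1)
Line 10: ['top', 'kitchen'] (min_width=11, slack=1)
Line 11: ['machine'] (min_width=7, slack=5)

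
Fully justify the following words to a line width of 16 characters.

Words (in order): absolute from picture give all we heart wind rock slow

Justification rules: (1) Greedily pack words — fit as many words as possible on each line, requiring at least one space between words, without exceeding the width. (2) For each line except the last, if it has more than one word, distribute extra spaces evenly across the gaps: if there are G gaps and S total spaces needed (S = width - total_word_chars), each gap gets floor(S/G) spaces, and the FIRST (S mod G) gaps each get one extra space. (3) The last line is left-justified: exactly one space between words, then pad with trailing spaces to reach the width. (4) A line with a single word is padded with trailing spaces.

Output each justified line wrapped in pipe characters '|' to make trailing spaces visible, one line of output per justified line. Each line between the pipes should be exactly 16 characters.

Answer: |absolute    from|
|picture give all|
|we   heart  wind|
|rock slow       |

Derivation:
Line 1: ['absolute', 'from'] (min_width=13, slack=3)
Line 2: ['picture', 'give', 'all'] (min_width=16, slack=0)
Line 3: ['we', 'heart', 'wind'] (min_width=13, slack=3)
Line 4: ['rock', 'slow'] (min_width=9, slack=7)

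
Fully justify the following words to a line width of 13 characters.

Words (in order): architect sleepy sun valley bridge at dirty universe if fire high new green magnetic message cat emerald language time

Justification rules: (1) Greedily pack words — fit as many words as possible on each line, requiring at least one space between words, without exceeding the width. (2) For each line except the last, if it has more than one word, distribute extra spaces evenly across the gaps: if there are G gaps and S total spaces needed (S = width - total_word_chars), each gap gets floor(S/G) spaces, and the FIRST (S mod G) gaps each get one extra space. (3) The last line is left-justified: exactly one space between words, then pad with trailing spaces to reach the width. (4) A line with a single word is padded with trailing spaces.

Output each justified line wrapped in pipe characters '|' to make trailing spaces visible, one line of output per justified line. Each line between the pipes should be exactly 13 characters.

Line 1: ['architect'] (min_width=9, slack=4)
Line 2: ['sleepy', 'sun'] (min_width=10, slack=3)
Line 3: ['valley', 'bridge'] (min_width=13, slack=0)
Line 4: ['at', 'dirty'] (min_width=8, slack=5)
Line 5: ['universe', 'if'] (min_width=11, slack=2)
Line 6: ['fire', 'high', 'new'] (min_width=13, slack=0)
Line 7: ['green'] (min_width=5, slack=8)
Line 8: ['magnetic'] (min_width=8, slack=5)
Line 9: ['message', 'cat'] (min_width=11, slack=2)
Line 10: ['emerald'] (min_width=7, slack=6)
Line 11: ['language', 'time'] (min_width=13, slack=0)

Answer: |architect    |
|sleepy    sun|
|valley bridge|
|at      dirty|
|universe   if|
|fire high new|
|green        |
|magnetic     |
|message   cat|
|emerald      |
|language time|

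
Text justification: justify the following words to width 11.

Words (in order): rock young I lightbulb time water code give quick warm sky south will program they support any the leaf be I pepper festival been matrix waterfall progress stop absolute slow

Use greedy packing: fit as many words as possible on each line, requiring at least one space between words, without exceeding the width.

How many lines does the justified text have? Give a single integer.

Answer: 19

Derivation:
Line 1: ['rock', 'young'] (min_width=10, slack=1)
Line 2: ['I', 'lightbulb'] (min_width=11, slack=0)
Line 3: ['time', 'water'] (min_width=10, slack=1)
Line 4: ['code', 'give'] (min_width=9, slack=2)
Line 5: ['quick', 'warm'] (min_width=10, slack=1)
Line 6: ['sky', 'south'] (min_width=9, slack=2)
Line 7: ['will'] (min_width=4, slack=7)
Line 8: ['program'] (min_width=7, slack=4)
Line 9: ['they'] (min_width=4, slack=7)
Line 10: ['support', 'any'] (min_width=11, slack=0)
Line 11: ['the', 'leaf', 'be'] (min_width=11, slack=0)
Line 12: ['I', 'pepper'] (min_width=8, slack=3)
Line 13: ['festival'] (min_width=8, slack=3)
Line 14: ['been', 'matrix'] (min_width=11, slack=0)
Line 15: ['waterfall'] (min_width=9, slack=2)
Line 16: ['progress'] (min_width=8, slack=3)
Line 17: ['stop'] (min_width=4, slack=7)
Line 18: ['absolute'] (min_width=8, slack=3)
Line 19: ['slow'] (min_width=4, slack=7)
Total lines: 19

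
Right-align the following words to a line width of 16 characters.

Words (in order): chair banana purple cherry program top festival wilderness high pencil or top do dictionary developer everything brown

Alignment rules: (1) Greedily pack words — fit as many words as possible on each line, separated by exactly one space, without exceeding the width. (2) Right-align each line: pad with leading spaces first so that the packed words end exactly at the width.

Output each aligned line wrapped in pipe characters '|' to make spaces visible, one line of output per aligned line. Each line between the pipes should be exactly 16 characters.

Line 1: ['chair', 'banana'] (min_width=12, slack=4)
Line 2: ['purple', 'cherry'] (min_width=13, slack=3)
Line 3: ['program', 'top'] (min_width=11, slack=5)
Line 4: ['festival'] (min_width=8, slack=8)
Line 5: ['wilderness', 'high'] (min_width=15, slack=1)
Line 6: ['pencil', 'or', 'top', 'do'] (min_width=16, slack=0)
Line 7: ['dictionary'] (min_width=10, slack=6)
Line 8: ['developer'] (min_width=9, slack=7)
Line 9: ['everything', 'brown'] (min_width=16, slack=0)

Answer: |    chair banana|
|   purple cherry|
|     program top|
|        festival|
| wilderness high|
|pencil or top do|
|      dictionary|
|       developer|
|everything brown|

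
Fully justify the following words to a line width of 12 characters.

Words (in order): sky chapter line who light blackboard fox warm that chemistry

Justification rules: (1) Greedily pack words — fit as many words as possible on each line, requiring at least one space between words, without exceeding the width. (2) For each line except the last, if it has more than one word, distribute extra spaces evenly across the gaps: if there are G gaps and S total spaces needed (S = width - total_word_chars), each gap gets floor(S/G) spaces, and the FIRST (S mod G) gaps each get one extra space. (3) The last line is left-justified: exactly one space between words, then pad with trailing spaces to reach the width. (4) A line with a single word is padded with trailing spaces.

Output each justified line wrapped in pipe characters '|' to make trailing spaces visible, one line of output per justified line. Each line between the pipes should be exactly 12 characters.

Line 1: ['sky', 'chapter'] (min_width=11, slack=1)
Line 2: ['line', 'who'] (min_width=8, slack=4)
Line 3: ['light'] (min_width=5, slack=7)
Line 4: ['blackboard'] (min_width=10, slack=2)
Line 5: ['fox', 'warm'] (min_width=8, slack=4)
Line 6: ['that'] (min_width=4, slack=8)
Line 7: ['chemistry'] (min_width=9, slack=3)

Answer: |sky  chapter|
|line     who|
|light       |
|blackboard  |
|fox     warm|
|that        |
|chemistry   |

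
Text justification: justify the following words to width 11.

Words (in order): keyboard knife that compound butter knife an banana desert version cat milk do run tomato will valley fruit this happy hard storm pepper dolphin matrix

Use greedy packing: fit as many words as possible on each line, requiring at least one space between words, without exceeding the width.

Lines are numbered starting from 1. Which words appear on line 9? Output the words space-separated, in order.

Line 1: ['keyboard'] (min_width=8, slack=3)
Line 2: ['knife', 'that'] (min_width=10, slack=1)
Line 3: ['compound'] (min_width=8, slack=3)
Line 4: ['butter'] (min_width=6, slack=5)
Line 5: ['knife', 'an'] (min_width=8, slack=3)
Line 6: ['banana'] (min_width=6, slack=5)
Line 7: ['desert'] (min_width=6, slack=5)
Line 8: ['version', 'cat'] (min_width=11, slack=0)
Line 9: ['milk', 'do', 'run'] (min_width=11, slack=0)
Line 10: ['tomato', 'will'] (min_width=11, slack=0)
Line 11: ['valley'] (min_width=6, slack=5)
Line 12: ['fruit', 'this'] (min_width=10, slack=1)
Line 13: ['happy', 'hard'] (min_width=10, slack=1)
Line 14: ['storm'] (min_width=5, slack=6)
Line 15: ['pepper'] (min_width=6, slack=5)
Line 16: ['dolphin'] (min_width=7, slack=4)
Line 17: ['matrix'] (min_width=6, slack=5)

Answer: milk do run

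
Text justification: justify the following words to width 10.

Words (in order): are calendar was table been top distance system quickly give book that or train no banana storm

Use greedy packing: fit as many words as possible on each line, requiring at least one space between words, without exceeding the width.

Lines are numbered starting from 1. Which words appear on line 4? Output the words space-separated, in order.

Line 1: ['are'] (min_width=3, slack=7)
Line 2: ['calendar'] (min_width=8, slack=2)
Line 3: ['was', 'table'] (min_width=9, slack=1)
Line 4: ['been', 'top'] (min_width=8, slack=2)
Line 5: ['distance'] (min_width=8, slack=2)
Line 6: ['system'] (min_width=6, slack=4)
Line 7: ['quickly'] (min_width=7, slack=3)
Line 8: ['give', 'book'] (min_width=9, slack=1)
Line 9: ['that', 'or'] (min_width=7, slack=3)
Line 10: ['train', 'no'] (min_width=8, slack=2)
Line 11: ['banana'] (min_width=6, slack=4)
Line 12: ['storm'] (min_width=5, slack=5)

Answer: been top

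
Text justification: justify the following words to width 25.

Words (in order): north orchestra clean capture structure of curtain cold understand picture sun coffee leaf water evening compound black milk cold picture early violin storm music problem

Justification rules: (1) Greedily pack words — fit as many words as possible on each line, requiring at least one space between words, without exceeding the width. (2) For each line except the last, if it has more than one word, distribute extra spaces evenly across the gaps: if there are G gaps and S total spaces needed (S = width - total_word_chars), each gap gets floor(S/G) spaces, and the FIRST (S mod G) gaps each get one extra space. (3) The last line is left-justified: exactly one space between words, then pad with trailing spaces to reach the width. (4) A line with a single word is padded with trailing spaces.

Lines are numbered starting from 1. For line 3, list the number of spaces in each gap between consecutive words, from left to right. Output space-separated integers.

Line 1: ['north', 'orchestra', 'clean'] (min_width=21, slack=4)
Line 2: ['capture', 'structure', 'of'] (min_width=20, slack=5)
Line 3: ['curtain', 'cold', 'understand'] (min_width=23, slack=2)
Line 4: ['picture', 'sun', 'coffee', 'leaf'] (min_width=23, slack=2)
Line 5: ['water', 'evening', 'compound'] (min_width=22, slack=3)
Line 6: ['black', 'milk', 'cold', 'picture'] (min_width=23, slack=2)
Line 7: ['early', 'violin', 'storm', 'music'] (min_width=24, slack=1)
Line 8: ['problem'] (min_width=7, slack=18)

Answer: 2 2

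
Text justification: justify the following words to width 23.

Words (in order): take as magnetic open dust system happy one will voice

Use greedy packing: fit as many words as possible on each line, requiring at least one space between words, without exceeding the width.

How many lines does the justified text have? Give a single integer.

Answer: 3

Derivation:
Line 1: ['take', 'as', 'magnetic', 'open'] (min_width=21, slack=2)
Line 2: ['dust', 'system', 'happy', 'one'] (min_width=21, slack=2)
Line 3: ['will', 'voice'] (min_width=10, slack=13)
Total lines: 3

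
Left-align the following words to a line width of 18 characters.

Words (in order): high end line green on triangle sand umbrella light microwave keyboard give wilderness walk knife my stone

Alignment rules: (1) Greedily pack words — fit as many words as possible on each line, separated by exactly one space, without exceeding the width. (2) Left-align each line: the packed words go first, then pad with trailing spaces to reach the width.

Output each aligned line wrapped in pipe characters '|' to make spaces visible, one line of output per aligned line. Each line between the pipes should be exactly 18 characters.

Answer: |high end line     |
|green on triangle |
|sand umbrella     |
|light microwave   |
|keyboard give     |
|wilderness walk   |
|knife my stone    |

Derivation:
Line 1: ['high', 'end', 'line'] (min_width=13, slack=5)
Line 2: ['green', 'on', 'triangle'] (min_width=17, slack=1)
Line 3: ['sand', 'umbrella'] (min_width=13, slack=5)
Line 4: ['light', 'microwave'] (min_width=15, slack=3)
Line 5: ['keyboard', 'give'] (min_width=13, slack=5)
Line 6: ['wilderness', 'walk'] (min_width=15, slack=3)
Line 7: ['knife', 'my', 'stone'] (min_width=14, slack=4)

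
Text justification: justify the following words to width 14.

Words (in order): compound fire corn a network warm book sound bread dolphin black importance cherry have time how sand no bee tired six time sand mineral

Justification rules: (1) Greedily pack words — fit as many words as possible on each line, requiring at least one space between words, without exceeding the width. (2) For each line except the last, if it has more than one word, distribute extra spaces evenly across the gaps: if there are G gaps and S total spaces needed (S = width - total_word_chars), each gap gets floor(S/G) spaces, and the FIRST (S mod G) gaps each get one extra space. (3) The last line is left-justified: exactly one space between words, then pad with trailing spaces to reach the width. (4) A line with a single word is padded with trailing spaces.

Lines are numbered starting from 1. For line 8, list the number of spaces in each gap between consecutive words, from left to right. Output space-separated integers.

Answer: 2 1

Derivation:
Line 1: ['compound', 'fire'] (min_width=13, slack=1)
Line 2: ['corn', 'a', 'network'] (min_width=14, slack=0)
Line 3: ['warm', 'book'] (min_width=9, slack=5)
Line 4: ['sound', 'bread'] (min_width=11, slack=3)
Line 5: ['dolphin', 'black'] (min_width=13, slack=1)
Line 6: ['importance'] (min_width=10, slack=4)
Line 7: ['cherry', 'have'] (min_width=11, slack=3)
Line 8: ['time', 'how', 'sand'] (min_width=13, slack=1)
Line 9: ['no', 'bee', 'tired'] (min_width=12, slack=2)
Line 10: ['six', 'time', 'sand'] (min_width=13, slack=1)
Line 11: ['mineral'] (min_width=7, slack=7)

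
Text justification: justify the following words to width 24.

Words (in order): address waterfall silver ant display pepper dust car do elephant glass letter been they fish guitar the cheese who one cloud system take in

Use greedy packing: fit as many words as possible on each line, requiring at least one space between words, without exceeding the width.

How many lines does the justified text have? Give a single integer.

Line 1: ['address', 'waterfall', 'silver'] (min_width=24, slack=0)
Line 2: ['ant', 'display', 'pepper', 'dust'] (min_width=23, slack=1)
Line 3: ['car', 'do', 'elephant', 'glass'] (min_width=21, slack=3)
Line 4: ['letter', 'been', 'they', 'fish'] (min_width=21, slack=3)
Line 5: ['guitar', 'the', 'cheese', 'who'] (min_width=21, slack=3)
Line 6: ['one', 'cloud', 'system', 'take', 'in'] (min_width=24, slack=0)
Total lines: 6

Answer: 6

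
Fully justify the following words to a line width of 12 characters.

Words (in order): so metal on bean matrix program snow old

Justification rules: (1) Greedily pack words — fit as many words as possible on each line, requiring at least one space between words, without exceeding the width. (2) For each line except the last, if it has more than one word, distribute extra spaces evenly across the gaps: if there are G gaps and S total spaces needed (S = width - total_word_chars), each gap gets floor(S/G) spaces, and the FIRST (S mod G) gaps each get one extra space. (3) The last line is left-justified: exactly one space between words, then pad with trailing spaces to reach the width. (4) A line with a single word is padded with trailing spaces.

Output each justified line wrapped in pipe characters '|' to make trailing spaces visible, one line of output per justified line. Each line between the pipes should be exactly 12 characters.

Line 1: ['so', 'metal', 'on'] (min_width=11, slack=1)
Line 2: ['bean', 'matrix'] (min_width=11, slack=1)
Line 3: ['program', 'snow'] (min_width=12, slack=0)
Line 4: ['old'] (min_width=3, slack=9)

Answer: |so  metal on|
|bean  matrix|
|program snow|
|old         |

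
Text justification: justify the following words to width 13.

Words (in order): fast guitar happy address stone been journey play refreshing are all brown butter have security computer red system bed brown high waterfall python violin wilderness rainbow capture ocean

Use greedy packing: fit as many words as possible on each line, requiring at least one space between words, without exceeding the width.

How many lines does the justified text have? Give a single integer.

Answer: 16

Derivation:
Line 1: ['fast', 'guitar'] (min_width=11, slack=2)
Line 2: ['happy', 'address'] (min_width=13, slack=0)
Line 3: ['stone', 'been'] (min_width=10, slack=3)
Line 4: ['journey', 'play'] (min_width=12, slack=1)
Line 5: ['refreshing'] (min_width=10, slack=3)
Line 6: ['are', 'all', 'brown'] (min_width=13, slack=0)
Line 7: ['butter', 'have'] (min_width=11, slack=2)
Line 8: ['security'] (min_width=8, slack=5)
Line 9: ['computer', 'red'] (min_width=12, slack=1)
Line 10: ['system', 'bed'] (min_width=10, slack=3)
Line 11: ['brown', 'high'] (min_width=10, slack=3)
Line 12: ['waterfall'] (min_width=9, slack=4)
Line 13: ['python', 'violin'] (min_width=13, slack=0)
Line 14: ['wilderness'] (min_width=10, slack=3)
Line 15: ['rainbow'] (min_width=7, slack=6)
Line 16: ['capture', 'ocean'] (min_width=13, slack=0)
Total lines: 16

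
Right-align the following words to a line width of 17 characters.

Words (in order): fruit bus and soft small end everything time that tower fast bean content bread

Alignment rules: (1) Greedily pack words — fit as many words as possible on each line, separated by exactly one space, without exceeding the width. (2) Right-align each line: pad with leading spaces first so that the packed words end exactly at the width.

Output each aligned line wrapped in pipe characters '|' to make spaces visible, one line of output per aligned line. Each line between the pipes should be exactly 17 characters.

Line 1: ['fruit', 'bus', 'and'] (min_width=13, slack=4)
Line 2: ['soft', 'small', 'end'] (min_width=14, slack=3)
Line 3: ['everything', 'time'] (min_width=15, slack=2)
Line 4: ['that', 'tower', 'fast'] (min_width=15, slack=2)
Line 5: ['bean', 'content'] (min_width=12, slack=5)
Line 6: ['bread'] (min_width=5, slack=12)

Answer: |    fruit bus and|
|   soft small end|
|  everything time|
|  that tower fast|
|     bean content|
|            bread|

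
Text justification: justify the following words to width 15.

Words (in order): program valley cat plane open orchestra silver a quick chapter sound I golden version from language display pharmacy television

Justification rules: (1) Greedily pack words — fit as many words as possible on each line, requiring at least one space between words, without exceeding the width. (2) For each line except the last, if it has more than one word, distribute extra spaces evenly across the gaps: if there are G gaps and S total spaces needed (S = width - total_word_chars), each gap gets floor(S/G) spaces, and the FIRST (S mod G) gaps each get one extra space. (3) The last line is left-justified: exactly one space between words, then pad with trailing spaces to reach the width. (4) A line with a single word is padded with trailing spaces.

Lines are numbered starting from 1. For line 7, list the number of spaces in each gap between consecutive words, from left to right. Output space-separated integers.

Line 1: ['program', 'valley'] (min_width=14, slack=1)
Line 2: ['cat', 'plane', 'open'] (min_width=14, slack=1)
Line 3: ['orchestra'] (min_width=9, slack=6)
Line 4: ['silver', 'a', 'quick'] (min_width=14, slack=1)
Line 5: ['chapter', 'sound', 'I'] (min_width=15, slack=0)
Line 6: ['golden', 'version'] (min_width=14, slack=1)
Line 7: ['from', 'language'] (min_width=13, slack=2)
Line 8: ['display'] (min_width=7, slack=8)
Line 9: ['pharmacy'] (min_width=8, slack=7)
Line 10: ['television'] (min_width=10, slack=5)

Answer: 3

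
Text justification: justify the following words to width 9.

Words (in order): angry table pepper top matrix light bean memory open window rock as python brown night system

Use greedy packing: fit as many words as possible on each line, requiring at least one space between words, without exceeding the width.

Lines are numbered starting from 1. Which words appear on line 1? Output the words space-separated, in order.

Line 1: ['angry'] (min_width=5, slack=4)
Line 2: ['table'] (min_width=5, slack=4)
Line 3: ['pepper'] (min_width=6, slack=3)
Line 4: ['top'] (min_width=3, slack=6)
Line 5: ['matrix'] (min_width=6, slack=3)
Line 6: ['light'] (min_width=5, slack=4)
Line 7: ['bean'] (min_width=4, slack=5)
Line 8: ['memory'] (min_width=6, slack=3)
Line 9: ['open'] (min_width=4, slack=5)
Line 10: ['window'] (min_width=6, slack=3)
Line 11: ['rock', 'as'] (min_width=7, slack=2)
Line 12: ['python'] (min_width=6, slack=3)
Line 13: ['brown'] (min_width=5, slack=4)
Line 14: ['night'] (min_width=5, slack=4)
Line 15: ['system'] (min_width=6, slack=3)

Answer: angry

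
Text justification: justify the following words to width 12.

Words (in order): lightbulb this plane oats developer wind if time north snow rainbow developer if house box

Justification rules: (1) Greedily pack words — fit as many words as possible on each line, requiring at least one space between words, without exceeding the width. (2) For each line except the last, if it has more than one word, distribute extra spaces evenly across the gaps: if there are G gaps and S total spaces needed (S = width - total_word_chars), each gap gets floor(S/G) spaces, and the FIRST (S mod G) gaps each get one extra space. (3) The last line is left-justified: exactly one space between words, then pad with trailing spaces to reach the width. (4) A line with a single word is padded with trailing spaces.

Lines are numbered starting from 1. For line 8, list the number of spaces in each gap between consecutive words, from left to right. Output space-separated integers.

Line 1: ['lightbulb'] (min_width=9, slack=3)
Line 2: ['this', 'plane'] (min_width=10, slack=2)
Line 3: ['oats'] (min_width=4, slack=8)
Line 4: ['developer'] (min_width=9, slack=3)
Line 5: ['wind', 'if', 'time'] (min_width=12, slack=0)
Line 6: ['north', 'snow'] (min_width=10, slack=2)
Line 7: ['rainbow'] (min_width=7, slack=5)
Line 8: ['developer', 'if'] (min_width=12, slack=0)
Line 9: ['house', 'box'] (min_width=9, slack=3)

Answer: 1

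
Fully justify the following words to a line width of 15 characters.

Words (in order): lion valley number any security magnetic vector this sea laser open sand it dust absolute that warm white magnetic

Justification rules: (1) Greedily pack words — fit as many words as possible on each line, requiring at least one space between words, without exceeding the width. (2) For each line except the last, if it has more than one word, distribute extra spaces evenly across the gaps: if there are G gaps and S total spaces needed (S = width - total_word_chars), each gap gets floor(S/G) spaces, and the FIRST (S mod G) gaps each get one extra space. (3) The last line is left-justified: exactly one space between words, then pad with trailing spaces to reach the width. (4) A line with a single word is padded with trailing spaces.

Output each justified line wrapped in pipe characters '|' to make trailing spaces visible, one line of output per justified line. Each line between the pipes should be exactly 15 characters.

Line 1: ['lion', 'valley'] (min_width=11, slack=4)
Line 2: ['number', 'any'] (min_width=10, slack=5)
Line 3: ['security'] (min_width=8, slack=7)
Line 4: ['magnetic', 'vector'] (min_width=15, slack=0)
Line 5: ['this', 'sea', 'laser'] (min_width=14, slack=1)
Line 6: ['open', 'sand', 'it'] (min_width=12, slack=3)
Line 7: ['dust', 'absolute'] (min_width=13, slack=2)
Line 8: ['that', 'warm', 'white'] (min_width=15, slack=0)
Line 9: ['magnetic'] (min_width=8, slack=7)

Answer: |lion     valley|
|number      any|
|security       |
|magnetic vector|
|this  sea laser|
|open   sand  it|
|dust   absolute|
|that warm white|
|magnetic       |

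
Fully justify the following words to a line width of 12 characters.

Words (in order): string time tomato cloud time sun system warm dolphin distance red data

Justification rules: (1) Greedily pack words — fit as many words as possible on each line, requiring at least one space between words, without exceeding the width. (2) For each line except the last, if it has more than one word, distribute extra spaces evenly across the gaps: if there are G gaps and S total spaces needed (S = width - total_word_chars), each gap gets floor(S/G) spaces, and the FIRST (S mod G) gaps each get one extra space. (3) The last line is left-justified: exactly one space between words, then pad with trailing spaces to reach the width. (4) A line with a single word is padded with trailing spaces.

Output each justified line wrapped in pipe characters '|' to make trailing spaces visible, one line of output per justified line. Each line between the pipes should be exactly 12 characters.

Answer: |string  time|
|tomato cloud|
|time     sun|
|system  warm|
|dolphin     |
|distance red|
|data        |

Derivation:
Line 1: ['string', 'time'] (min_width=11, slack=1)
Line 2: ['tomato', 'cloud'] (min_width=12, slack=0)
Line 3: ['time', 'sun'] (min_width=8, slack=4)
Line 4: ['system', 'warm'] (min_width=11, slack=1)
Line 5: ['dolphin'] (min_width=7, slack=5)
Line 6: ['distance', 'red'] (min_width=12, slack=0)
Line 7: ['data'] (min_width=4, slack=8)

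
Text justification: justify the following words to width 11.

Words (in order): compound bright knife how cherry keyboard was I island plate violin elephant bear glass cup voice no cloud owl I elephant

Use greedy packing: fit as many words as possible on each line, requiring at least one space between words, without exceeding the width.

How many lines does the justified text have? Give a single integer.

Answer: 15

Derivation:
Line 1: ['compound'] (min_width=8, slack=3)
Line 2: ['bright'] (min_width=6, slack=5)
Line 3: ['knife', 'how'] (min_width=9, slack=2)
Line 4: ['cherry'] (min_width=6, slack=5)
Line 5: ['keyboard'] (min_width=8, slack=3)
Line 6: ['was', 'I'] (min_width=5, slack=6)
Line 7: ['island'] (min_width=6, slack=5)
Line 8: ['plate'] (min_width=5, slack=6)
Line 9: ['violin'] (min_width=6, slack=5)
Line 10: ['elephant'] (min_width=8, slack=3)
Line 11: ['bear', 'glass'] (min_width=10, slack=1)
Line 12: ['cup', 'voice'] (min_width=9, slack=2)
Line 13: ['no', 'cloud'] (min_width=8, slack=3)
Line 14: ['owl', 'I'] (min_width=5, slack=6)
Line 15: ['elephant'] (min_width=8, slack=3)
Total lines: 15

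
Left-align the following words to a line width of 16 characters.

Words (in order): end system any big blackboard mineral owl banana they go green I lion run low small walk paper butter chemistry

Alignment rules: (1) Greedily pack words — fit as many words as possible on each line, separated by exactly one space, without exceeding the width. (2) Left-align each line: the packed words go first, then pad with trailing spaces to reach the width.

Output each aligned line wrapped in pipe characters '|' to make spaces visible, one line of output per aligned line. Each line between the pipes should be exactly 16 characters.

Answer: |end system any  |
|big blackboard  |
|mineral owl     |
|banana they go  |
|green I lion run|
|low small walk  |
|paper butter    |
|chemistry       |

Derivation:
Line 1: ['end', 'system', 'any'] (min_width=14, slack=2)
Line 2: ['big', 'blackboard'] (min_width=14, slack=2)
Line 3: ['mineral', 'owl'] (min_width=11, slack=5)
Line 4: ['banana', 'they', 'go'] (min_width=14, slack=2)
Line 5: ['green', 'I', 'lion', 'run'] (min_width=16, slack=0)
Line 6: ['low', 'small', 'walk'] (min_width=14, slack=2)
Line 7: ['paper', 'butter'] (min_width=12, slack=4)
Line 8: ['chemistry'] (min_width=9, slack=7)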